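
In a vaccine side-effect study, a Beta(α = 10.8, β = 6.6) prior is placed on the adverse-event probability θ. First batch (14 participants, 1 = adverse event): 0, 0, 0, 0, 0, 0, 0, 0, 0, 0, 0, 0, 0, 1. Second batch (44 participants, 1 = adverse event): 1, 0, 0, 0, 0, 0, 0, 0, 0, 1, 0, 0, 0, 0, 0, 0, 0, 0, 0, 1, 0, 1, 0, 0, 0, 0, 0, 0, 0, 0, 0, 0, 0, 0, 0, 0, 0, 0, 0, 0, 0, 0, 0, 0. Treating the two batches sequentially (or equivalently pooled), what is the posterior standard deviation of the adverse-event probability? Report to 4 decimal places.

The Beta prior is conjugate to a Binomial/Bernoulli likelihood; the update adds successes to α and failures to β.
After batch 1: Beta(10.8+1, 6.6+13) = Beta(11.8, 19.6).
After batch 2: Beta(11.8+4, 19.6+40) = Beta(15.8, 59.6).
Var = αβ/((α+β)²(α+β+1)) = 15.8·59.6/(75.4²·76.4) = 0.00216804; SD = √0.00216804 = 0.0466.

0.0466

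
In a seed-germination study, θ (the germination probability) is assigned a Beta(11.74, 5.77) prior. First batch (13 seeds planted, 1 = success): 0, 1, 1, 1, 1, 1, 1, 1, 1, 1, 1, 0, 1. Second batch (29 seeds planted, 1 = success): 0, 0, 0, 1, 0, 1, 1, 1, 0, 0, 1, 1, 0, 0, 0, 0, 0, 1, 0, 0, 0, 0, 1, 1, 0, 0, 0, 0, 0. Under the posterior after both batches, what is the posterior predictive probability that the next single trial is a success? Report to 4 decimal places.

0.5334

The Beta prior is conjugate to a Binomial/Bernoulli likelihood; the update adds successes to α and failures to β.
After batch 1: Beta(11.74+11, 5.77+2) = Beta(22.74, 7.77).
After batch 2: Beta(22.74+9, 7.77+20) = Beta(31.74, 27.77).
For a single future Bernoulli trial, P(success | data) = α/(α+β) = 0.5334.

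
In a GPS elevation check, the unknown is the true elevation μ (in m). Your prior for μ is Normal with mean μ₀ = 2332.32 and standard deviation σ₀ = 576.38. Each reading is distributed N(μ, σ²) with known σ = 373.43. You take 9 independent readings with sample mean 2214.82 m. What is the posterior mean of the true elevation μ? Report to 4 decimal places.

For Normal data with known variance σ², a Normal(μ₀, σ₀²) prior on μ is conjugate. Posterior precision = 1/σ₀² + n/σ²; posterior mean is the precision-weighted average of μ₀ and x̄.
n·x̄ = 9·2214.82 = 19933.38.
σ₀² = 576.38² = 332213.9044, σ² = 373.43² = 139449.9649; σ² + n·σ₀² = 139449.9649 + 9·332213.9044 = 3129375.1045.
Posterior mean = (μ₀/σ₀² + n·x̄/σ²)/(1/σ₀² + n/σ²) = (σ²·μ₀ + σ₀²·n·x̄)/(σ² + n·σ₀²) = (139449.9649·2332.32 + 332213.9044·19933.38)/3129375.1045 = 6947387939.82444/3129375.1045 = 2220.0560.

2220.0560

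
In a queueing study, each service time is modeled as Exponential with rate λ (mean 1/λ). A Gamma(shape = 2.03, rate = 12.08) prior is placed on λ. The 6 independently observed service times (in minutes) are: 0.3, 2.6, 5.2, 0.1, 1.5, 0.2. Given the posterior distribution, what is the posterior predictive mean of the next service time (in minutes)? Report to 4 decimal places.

With a Gamma(shape α, rate β) prior on the exponential rate λ, the posterior after n observations with total T = Σxᵢ is Gamma(α+n, β+T).
Sum of observations T = 9.9 minutes; n = 6.
Posterior: Gamma(2.03+6, 12.08+9.9) = Gamma(8.03, 21.98).
The predictive distribution for the next observation is Lomax; its mean is β/(α−1) = 21.98/7.03 = 3.1266.

3.1266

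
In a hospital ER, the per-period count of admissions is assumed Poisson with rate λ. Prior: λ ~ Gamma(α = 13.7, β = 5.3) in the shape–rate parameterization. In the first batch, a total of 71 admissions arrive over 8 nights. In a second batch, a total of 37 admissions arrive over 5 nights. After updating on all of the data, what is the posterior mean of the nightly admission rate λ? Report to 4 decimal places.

With a Gamma(shape α, rate β) prior, the Poisson likelihood is conjugate: the posterior is Gamma(α + ΣXᵢ, β + n).
After batch 1: Gamma(α+S, β+n) = Gamma(13.7+71, 5.3+8) = Gamma(84.7, 13.3).
After batch 2: Gamma(α+S, β+n) = Gamma(84.7+37, 13.3+5) = Gamma(121.7, 18.3).
Posterior mean = α/β = 121.7/18.3 = 6.6503.

6.6503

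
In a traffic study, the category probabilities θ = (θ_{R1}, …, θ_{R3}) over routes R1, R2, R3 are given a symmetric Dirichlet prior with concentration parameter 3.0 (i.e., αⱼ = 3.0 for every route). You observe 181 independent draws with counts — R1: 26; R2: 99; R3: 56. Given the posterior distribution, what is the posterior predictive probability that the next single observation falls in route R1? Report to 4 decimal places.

The Dirichlet prior is conjugate to the Multinomial likelihood: each posterior αⱼ = prior αⱼ + observed count nⱼ.
Posterior concentration: (29.0, 102.0, 59.0), total = 190.0.
P(next = R1 | data) = α_{R1}/Σα = 0.1526.

0.1526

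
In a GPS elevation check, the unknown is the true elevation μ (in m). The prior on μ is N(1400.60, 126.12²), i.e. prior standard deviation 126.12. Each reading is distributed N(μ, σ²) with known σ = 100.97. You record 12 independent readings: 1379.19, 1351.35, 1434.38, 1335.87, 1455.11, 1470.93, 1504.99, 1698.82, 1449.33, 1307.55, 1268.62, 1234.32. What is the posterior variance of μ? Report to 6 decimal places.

For Normal data with known variance σ², a Normal(μ₀, σ₀²) prior on μ is conjugate. Posterior precision = 1/σ₀² + n/σ²; posterior mean is the precision-weighted average of μ₀ and x̄.
σ₀² = 126.12² = 15906.2544, σ² = 100.97² = 10194.9409; σ² + n·σ₀² = 10194.9409 + 12·15906.2544 = 201069.9937.
Posterior precision = 1/σ₀² + n/σ² = 1/15906.2544 + 12/10194.9409 = (σ² + n·σ₀²)/(σ₀²σ²) = 201069.9937/(15906.2544·10194.9409); posterior variance σₙ² = σ₀²σ²/(σ² + n·σ₀²) = 15906.2544·10194.9409/201069.9937 = 806.501858.

806.501858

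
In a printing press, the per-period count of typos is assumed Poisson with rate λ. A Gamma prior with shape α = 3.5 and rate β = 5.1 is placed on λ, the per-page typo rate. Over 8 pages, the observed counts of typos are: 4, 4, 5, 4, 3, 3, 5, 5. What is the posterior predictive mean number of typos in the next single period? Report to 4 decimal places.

2.7863

With a Gamma(shape α, rate β) prior, the Poisson likelihood is conjugate: the posterior is Gamma(α + ΣXᵢ, β + n).
Sum of counts S = 33 over n = 8 pages.
Posterior: Gamma(α+S, β+n) = Gamma(3.5+33, 5.1+8) = Gamma(36.5, 13.1).
The predictive distribution for one future period is NegBinom with mean α/β = 2.7863.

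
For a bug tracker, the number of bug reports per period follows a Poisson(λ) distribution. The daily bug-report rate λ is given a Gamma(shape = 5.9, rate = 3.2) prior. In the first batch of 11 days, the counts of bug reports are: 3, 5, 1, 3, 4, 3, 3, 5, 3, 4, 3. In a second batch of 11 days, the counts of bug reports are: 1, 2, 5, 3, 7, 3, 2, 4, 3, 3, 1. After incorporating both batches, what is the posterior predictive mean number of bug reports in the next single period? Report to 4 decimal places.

With a Gamma(shape α, rate β) prior, the Poisson likelihood is conjugate: the posterior is Gamma(α + ΣXᵢ, β + n).
Batch 1: sum of counts S = 37 over n = 11 days.
After batch 1: Gamma(α+S, β+n) = Gamma(5.9+37, 3.2+11) = Gamma(42.9, 14.2).
Batch 2: sum of counts S = 34 over n = 11 days.
After batch 2: Gamma(α+S, β+n) = Gamma(42.9+34, 14.2+11) = Gamma(76.9, 25.2).
The predictive distribution for one future period is NegBinom with mean α/β = 3.0516.

3.0516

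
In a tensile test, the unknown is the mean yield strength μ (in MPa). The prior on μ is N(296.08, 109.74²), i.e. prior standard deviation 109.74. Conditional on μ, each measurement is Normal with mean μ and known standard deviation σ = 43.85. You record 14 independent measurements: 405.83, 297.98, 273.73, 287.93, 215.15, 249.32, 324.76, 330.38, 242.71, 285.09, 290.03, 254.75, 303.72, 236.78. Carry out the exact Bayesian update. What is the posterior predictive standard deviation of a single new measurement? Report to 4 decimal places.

45.3720

For Normal data with known variance σ², a Normal(μ₀, σ₀²) prior on μ is conjugate. Posterior precision = 1/σ₀² + n/σ²; posterior mean is the precision-weighted average of μ₀ and x̄.
σ₀² = 109.74² = 12042.8676, σ² = 43.85² = 1922.8225; σ² + n·σ₀² = 1922.8225 + 14·12042.8676 = 170522.9689.
Posterior precision = 1/σ₀² + n/σ² = 1/12042.8676 + 14/1922.8225 = (σ² + n·σ₀²)/(σ₀²σ²) = 170522.9689/(12042.8676·1922.8225); posterior variance σₙ² = σ₀²σ²/(σ² + n·σ₀²) = 12042.8676·1922.8225/170522.9689 = 135.795764.
Predictive variance for one new observation = σₙ² + σ² = 12042.8676·1922.8225/170522.9689 + 1922.8225 = σ²·(σ₀² + 170522.9689)/170522.9689 = 1922.8225·182565.8365/170522.9689 = 2058.618264; SD = √(1922.8225·182565.8365/170522.9689) = 45.3720.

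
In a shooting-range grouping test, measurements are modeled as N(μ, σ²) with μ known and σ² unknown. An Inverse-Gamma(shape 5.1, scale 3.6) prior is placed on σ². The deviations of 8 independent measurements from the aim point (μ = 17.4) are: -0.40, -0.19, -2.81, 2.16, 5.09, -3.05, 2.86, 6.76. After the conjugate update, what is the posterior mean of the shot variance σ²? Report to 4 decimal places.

6.7312

With known mean μ and an Inverse-Gamma(α, β) prior on σ², the Normal likelihood is conjugate: posterior is Inv-Gamma(α + n/2, β + Σ(xᵢ−μ)²/2).
Σ(xᵢ−μ)² = (-0.40)² + (-0.19)² + (-2.81)² + (2.16)² + (5.09)² + (-3.05)² + (2.86)² + (6.76)² = 101.8456.
Posterior: Inv-Gamma(5.1 + 8/2, 3.6 + 101.8456/2) = Inv-Gamma(9.10, 54.52280).
E[σ²|data] = β/(α−1) = 54.52280/8.10 = 6.7312.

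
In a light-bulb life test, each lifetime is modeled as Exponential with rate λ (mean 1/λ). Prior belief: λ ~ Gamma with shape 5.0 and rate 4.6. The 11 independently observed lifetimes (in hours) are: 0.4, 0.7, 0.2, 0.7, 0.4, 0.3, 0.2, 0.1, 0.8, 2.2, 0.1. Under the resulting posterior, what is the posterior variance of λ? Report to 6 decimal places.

With a Gamma(shape α, rate β) prior on the exponential rate λ, the posterior after n observations with total T = Σxᵢ is Gamma(α+n, β+T).
Sum of observations T = 6.1 hours; n = 11.
Posterior: Gamma(5.0+11, 4.6+6.1) = Gamma(16.0, 10.7).
Var = α/β² = 0.139750.

0.139750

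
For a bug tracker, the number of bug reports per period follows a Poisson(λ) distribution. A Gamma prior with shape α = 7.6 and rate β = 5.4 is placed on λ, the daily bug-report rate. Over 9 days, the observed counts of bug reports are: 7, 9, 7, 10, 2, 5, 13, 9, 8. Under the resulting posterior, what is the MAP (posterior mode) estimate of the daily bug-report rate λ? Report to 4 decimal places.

5.3194

With a Gamma(shape α, rate β) prior, the Poisson likelihood is conjugate: the posterior is Gamma(α + ΣXᵢ, β + n).
Sum of counts S = 70 over n = 9 days.
Posterior: Gamma(α+S, β+n) = Gamma(7.6+70, 5.4+9) = Gamma(77.6, 14.4).
Mode of Gamma(α,β) for α≥1 is (α−1)/β = 76.6/14.4 = 5.3194.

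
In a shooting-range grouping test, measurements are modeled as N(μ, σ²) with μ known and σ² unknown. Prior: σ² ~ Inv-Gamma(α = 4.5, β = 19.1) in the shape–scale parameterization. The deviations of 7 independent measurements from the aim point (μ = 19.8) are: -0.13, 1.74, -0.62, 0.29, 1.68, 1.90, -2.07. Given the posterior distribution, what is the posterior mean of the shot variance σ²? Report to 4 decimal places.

3.7450

With known mean μ and an Inverse-Gamma(α, β) prior on σ², the Normal likelihood is conjugate: posterior is Inv-Gamma(α + n/2, β + Σ(xᵢ−μ)²/2).
Σ(xᵢ−μ)² = (-0.13)² + (1.74)² + (-0.62)² + (0.29)² + (1.68)² + (1.90)² + (-2.07)² = 14.2303.
Posterior: Inv-Gamma(4.5 + 7/2, 19.1 + 14.2303/2) = Inv-Gamma(8.00, 26.21515).
E[σ²|data] = β/(α−1) = 26.21515/7.00 = 3.7450.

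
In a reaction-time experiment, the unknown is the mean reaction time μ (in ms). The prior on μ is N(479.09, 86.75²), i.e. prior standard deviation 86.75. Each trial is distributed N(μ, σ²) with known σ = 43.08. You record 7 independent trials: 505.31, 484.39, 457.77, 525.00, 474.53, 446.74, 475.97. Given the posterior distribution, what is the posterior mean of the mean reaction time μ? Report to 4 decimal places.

481.3090

For Normal data with known variance σ², a Normal(μ₀, σ₀²) prior on μ is conjugate. Posterior precision = 1/σ₀² + n/σ²; posterior mean is the precision-weighted average of μ₀ and x̄.
Σxᵢ = 505.31 + 484.39 + 457.77 + 525.00 + 474.53 + 446.74 + 475.97 = 3369.71, so n·x̄ = 3369.71.
σ₀² = 86.75² = 7525.5625, σ² = 43.08² = 1855.8864; σ² + n·σ₀² = 1855.8864 + 7·7525.5625 = 54534.8239.
Posterior mean = (μ₀/σ₀² + n·x̄/σ²)/(1/σ₀² + n/σ²) = (σ²·μ₀ + σ₀²·n·x̄)/(σ² + n·σ₀²) = (1855.8864·479.09 + 7525.5625·3369.71)/54534.8239 = 26248099.827251/54534.8239 = 481.3090.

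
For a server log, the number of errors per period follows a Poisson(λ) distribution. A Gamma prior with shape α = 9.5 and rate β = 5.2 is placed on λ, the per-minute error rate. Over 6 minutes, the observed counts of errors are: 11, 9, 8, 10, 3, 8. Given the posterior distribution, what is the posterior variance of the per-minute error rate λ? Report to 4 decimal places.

0.4664

With a Gamma(shape α, rate β) prior, the Poisson likelihood is conjugate: the posterior is Gamma(α + ΣXᵢ, β + n).
Sum of counts S = 49 over n = 6 minutes.
Posterior: Gamma(α+S, β+n) = Gamma(9.5+49, 5.2+6) = Gamma(58.5, 11.2).
Var = α/β² = 58.5/11.2² = 0.4664.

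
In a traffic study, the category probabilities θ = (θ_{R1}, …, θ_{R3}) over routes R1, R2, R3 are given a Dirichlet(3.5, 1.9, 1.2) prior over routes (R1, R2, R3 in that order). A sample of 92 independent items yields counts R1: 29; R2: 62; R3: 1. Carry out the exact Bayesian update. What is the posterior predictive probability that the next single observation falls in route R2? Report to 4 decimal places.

The Dirichlet prior is conjugate to the Multinomial likelihood: each posterior αⱼ = prior αⱼ + observed count nⱼ.
Posterior concentration: (32.5, 63.9, 2.2), total = 98.6.
P(next = R2 | data) = α_{R2}/Σα = 0.6481.

0.6481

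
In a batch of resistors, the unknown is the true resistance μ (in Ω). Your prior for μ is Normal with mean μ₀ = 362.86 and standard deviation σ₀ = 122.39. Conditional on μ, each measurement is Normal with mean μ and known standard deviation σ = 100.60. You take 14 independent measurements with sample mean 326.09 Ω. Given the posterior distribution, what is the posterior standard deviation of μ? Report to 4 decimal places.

For Normal data with known variance σ², a Normal(μ₀, σ₀²) prior on μ is conjugate. Posterior precision = 1/σ₀² + n/σ²; posterior mean is the precision-weighted average of μ₀ and x̄.
σ₀² = 122.39² = 14979.3121, σ² = 100.60² = 10120.36; σ² + n·σ₀² = 10120.36 + 14·14979.3121 = 219830.7294.
Posterior precision = 1/σ₀² + n/σ² = 1/14979.3121 + 14/10120.36 = (σ² + n·σ₀²)/(σ₀²σ²) = 219830.7294/(14979.3121·10120.36); posterior variance σₙ² = σ₀²σ²/(σ² + n·σ₀²) = 14979.3121·10120.36/219830.7294 = 689.603457.
Posterior SD = √σₙ² = √(14979.3121·10120.36/219830.7294) = 26.2603.

26.2603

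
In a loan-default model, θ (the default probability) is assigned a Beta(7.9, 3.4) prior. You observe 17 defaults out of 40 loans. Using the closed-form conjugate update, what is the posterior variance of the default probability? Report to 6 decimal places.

The Beta prior is conjugate to a Binomial/Bernoulli likelihood; the update adds successes to α and failures to β.
Posterior: Beta(α+k, β+n−k) = Beta(7.9+17, 3.4+23) = Beta(24.9, 26.4).
Var = αβ/((α+β)²(α+β+1)) = 24.9·26.4/(51.3²·52.3) = 0.004776.

0.004776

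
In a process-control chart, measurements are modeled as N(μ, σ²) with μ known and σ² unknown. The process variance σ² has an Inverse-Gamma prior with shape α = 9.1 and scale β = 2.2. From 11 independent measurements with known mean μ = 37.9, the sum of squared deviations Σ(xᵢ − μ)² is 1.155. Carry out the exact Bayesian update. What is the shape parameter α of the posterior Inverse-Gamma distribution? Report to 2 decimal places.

With known mean μ and an Inverse-Gamma(α, β) prior on σ², the Normal likelihood is conjugate: posterior is Inv-Gamma(α + n/2, β + Σ(xᵢ−μ)²/2).
Posterior: Inv-Gamma(9.1 + 11/2, 2.2 + 1.155/2) = Inv-Gamma(14.60, 2.7775).
Posterior α = 14.60.

14.60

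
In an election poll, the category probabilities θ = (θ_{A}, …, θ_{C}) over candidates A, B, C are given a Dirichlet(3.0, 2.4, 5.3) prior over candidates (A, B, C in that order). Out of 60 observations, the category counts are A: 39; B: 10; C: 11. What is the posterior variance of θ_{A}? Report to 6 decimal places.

The Dirichlet prior is conjugate to the Multinomial likelihood: each posterior αⱼ = prior αⱼ + observed count nⱼ.
Posterior concentration: (42.0, 12.4, 16.3), total = 70.7.
Var[θ_j] = α_j(Σα−α_j)/((Σα)²(Σα+1)) = 42.0·28.7/(70.7²·71.7) = 0.003363.

0.003363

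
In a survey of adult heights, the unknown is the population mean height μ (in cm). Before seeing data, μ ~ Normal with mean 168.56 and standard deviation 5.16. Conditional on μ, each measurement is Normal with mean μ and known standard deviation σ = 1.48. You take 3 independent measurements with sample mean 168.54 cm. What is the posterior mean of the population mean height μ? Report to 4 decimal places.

For Normal data with known variance σ², a Normal(μ₀, σ₀²) prior on μ is conjugate. Posterior precision = 1/σ₀² + n/σ²; posterior mean is the precision-weighted average of μ₀ and x̄.
n·x̄ = 3·168.54 = 505.62.
σ₀² = 5.16² = 26.6256, σ² = 1.48² = 2.1904; σ² + n·σ₀² = 2.1904 + 3·26.6256 = 82.0672.
Posterior mean = (μ₀/σ₀² + n·x̄/σ²)/(1/σ₀² + n/σ²) = (σ²·μ₀ + σ₀²·n·x̄)/(σ² + n·σ₀²) = (2.1904·168.56 + 26.6256·505.62)/82.0672 = 13831.649696/82.0672 = 168.5405.

168.5405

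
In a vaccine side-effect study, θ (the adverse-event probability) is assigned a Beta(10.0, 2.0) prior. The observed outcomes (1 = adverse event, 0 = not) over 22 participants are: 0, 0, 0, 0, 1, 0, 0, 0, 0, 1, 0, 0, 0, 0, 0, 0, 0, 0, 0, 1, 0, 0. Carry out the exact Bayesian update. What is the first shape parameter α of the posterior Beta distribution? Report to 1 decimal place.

13.0

The Beta prior is conjugate to a Binomial/Bernoulli likelihood; the update adds successes to α and failures to β.
Posterior: Beta(α+k, β+n−k) = Beta(10.0+3, 2.0+19) = Beta(13.0, 21.0).
Posterior α = 13.0.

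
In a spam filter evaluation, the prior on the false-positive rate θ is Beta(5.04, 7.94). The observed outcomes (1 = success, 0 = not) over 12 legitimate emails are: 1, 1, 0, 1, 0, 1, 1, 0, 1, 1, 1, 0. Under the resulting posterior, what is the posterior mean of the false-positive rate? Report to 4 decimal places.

The Beta prior is conjugate to a Binomial/Bernoulli likelihood; the update adds successes to α and failures to β.
Posterior: Beta(α+k, β+n−k) = Beta(5.04+8, 7.94+4) = Beta(13.04, 11.94).
Posterior mean = α/(α+β) = 13.04/24.98 = 0.5220.

0.5220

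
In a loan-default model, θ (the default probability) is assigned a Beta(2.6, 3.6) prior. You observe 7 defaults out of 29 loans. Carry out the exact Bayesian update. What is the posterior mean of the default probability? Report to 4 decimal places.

The Beta prior is conjugate to a Binomial/Bernoulli likelihood; the update adds successes to α and failures to β.
Posterior: Beta(α+k, β+n−k) = Beta(2.6+7, 3.6+22) = Beta(9.6, 25.6).
Posterior mean = α/(α+β) = 9.6/35.2 = 0.2727.

0.2727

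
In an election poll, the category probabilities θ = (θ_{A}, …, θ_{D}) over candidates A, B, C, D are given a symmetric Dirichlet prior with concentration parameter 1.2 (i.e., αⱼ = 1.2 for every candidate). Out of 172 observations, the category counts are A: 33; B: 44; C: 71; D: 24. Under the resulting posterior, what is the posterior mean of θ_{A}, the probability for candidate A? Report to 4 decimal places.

The Dirichlet prior is conjugate to the Multinomial likelihood: each posterior αⱼ = prior αⱼ + observed count nⱼ.
Posterior concentration: (34.2, 45.2, 72.2, 25.2), total = 176.8.
E[θ_{A}|data] = α_{A}/Σα = 34.2/176.8 = 0.1934.

0.1934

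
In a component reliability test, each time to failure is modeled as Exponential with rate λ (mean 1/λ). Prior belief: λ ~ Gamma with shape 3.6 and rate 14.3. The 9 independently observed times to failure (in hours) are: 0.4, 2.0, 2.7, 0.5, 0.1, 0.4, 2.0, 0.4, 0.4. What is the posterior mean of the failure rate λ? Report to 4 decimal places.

0.5431

With a Gamma(shape α, rate β) prior on the exponential rate λ, the posterior after n observations with total T = Σxᵢ is Gamma(α+n, β+T).
Sum of observations T = 8.9 hours; n = 9.
Posterior: Gamma(3.6+9, 14.3+8.9) = Gamma(12.6, 23.2).
Posterior mean of λ = α/β = 12.6/23.2 = 0.5431.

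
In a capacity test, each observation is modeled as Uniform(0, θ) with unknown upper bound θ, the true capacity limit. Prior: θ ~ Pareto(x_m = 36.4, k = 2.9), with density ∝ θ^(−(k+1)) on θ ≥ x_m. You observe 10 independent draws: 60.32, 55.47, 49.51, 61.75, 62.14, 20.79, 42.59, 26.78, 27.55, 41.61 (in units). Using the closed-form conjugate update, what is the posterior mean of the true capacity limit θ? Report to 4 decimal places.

A Pareto(scale x_m, shape k) prior on the upper bound θ of Uniform(0, θ) is conjugate: posterior is Pareto(max(x_m, max xᵢ), k + n).
Sample maximum = 62.14; prior scale x_m = 36.4 → posterior scale = max = 62.14.
Posterior shape = 2.9 + 10 = 12.9.
E[θ|data] = k·x_m/(k−1) = 12.9·62.14/11.9 = 67.3618.

67.3618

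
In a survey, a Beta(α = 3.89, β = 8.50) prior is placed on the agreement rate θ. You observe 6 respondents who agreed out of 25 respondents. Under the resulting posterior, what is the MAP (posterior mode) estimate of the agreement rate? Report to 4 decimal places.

0.2512

The Beta prior is conjugate to a Binomial/Bernoulli likelihood; the update adds successes to α and failures to β.
Posterior: Beta(α+k, β+n−k) = Beta(3.89+6, 8.50+19) = Beta(9.89, 27.50).
Mode of Beta(a,b) for a,b>1 is (a−1)/(a+b−2) = 8.89/35.39 = 0.2512.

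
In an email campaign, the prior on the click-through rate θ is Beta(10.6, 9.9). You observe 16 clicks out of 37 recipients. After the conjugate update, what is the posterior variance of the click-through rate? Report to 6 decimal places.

0.004250

The Beta prior is conjugate to a Binomial/Bernoulli likelihood; the update adds successes to α and failures to β.
Posterior: Beta(α+k, β+n−k) = Beta(10.6+16, 9.9+21) = Beta(26.6, 30.9).
Var = αβ/((α+β)²(α+β+1)) = 26.6·30.9/(57.5²·58.5) = 0.004250.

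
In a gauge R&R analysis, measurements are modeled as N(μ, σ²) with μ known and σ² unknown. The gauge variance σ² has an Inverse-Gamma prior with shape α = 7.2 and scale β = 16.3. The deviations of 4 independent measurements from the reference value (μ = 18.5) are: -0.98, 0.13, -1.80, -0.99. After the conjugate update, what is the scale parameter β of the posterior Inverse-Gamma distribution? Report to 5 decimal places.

18.89870

With known mean μ and an Inverse-Gamma(α, β) prior on σ², the Normal likelihood is conjugate: posterior is Inv-Gamma(α + n/2, β + Σ(xᵢ−μ)²/2).
Σ(xᵢ−μ)² = (-0.98)² + (0.13)² + (-1.80)² + (-0.99)² = 5.1974.
Posterior: Inv-Gamma(7.2 + 4/2, 16.3 + 5.1974/2) = Inv-Gamma(9.20, 18.89870).
Posterior β = 18.89870.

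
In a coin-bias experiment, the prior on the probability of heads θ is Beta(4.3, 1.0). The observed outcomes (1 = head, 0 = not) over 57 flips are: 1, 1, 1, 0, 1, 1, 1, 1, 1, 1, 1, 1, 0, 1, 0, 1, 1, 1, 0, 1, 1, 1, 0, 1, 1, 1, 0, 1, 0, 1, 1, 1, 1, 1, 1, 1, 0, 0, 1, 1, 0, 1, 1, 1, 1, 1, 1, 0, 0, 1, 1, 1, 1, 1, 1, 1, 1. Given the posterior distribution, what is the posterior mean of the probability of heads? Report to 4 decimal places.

0.7913

The Beta prior is conjugate to a Binomial/Bernoulli likelihood; the update adds successes to α and failures to β.
Posterior: Beta(α+k, β+n−k) = Beta(4.3+45, 1.0+12) = Beta(49.3, 13.0).
Posterior mean = α/(α+β) = 49.3/62.3 = 0.7913.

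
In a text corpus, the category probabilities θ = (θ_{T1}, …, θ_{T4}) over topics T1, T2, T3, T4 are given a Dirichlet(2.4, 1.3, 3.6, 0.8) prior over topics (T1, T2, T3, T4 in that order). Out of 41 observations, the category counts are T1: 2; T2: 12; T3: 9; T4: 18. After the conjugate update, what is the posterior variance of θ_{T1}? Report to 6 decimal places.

The Dirichlet prior is conjugate to the Multinomial likelihood: each posterior αⱼ = prior αⱼ + observed count nⱼ.
Posterior concentration: (4.4, 13.3, 12.6, 18.8), total = 49.1.
Var[θ_j] = α_j(Σα−α_j)/((Σα)²(Σα+1)) = 4.4·44.7/(49.1²·50.1) = 0.001628.

0.001628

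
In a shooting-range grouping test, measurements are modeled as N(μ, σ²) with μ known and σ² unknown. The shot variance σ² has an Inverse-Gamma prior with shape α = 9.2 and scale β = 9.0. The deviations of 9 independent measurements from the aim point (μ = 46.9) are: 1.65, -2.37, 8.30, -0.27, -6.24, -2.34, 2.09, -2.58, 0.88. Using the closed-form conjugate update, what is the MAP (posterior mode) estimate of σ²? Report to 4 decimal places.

5.1536

With known mean μ and an Inverse-Gamma(α, β) prior on σ², the Normal likelihood is conjugate: posterior is Inv-Gamma(α + n/2, β + Σ(xᵢ−μ)²/2).
Σ(xᵢ−μ)² = (1.65)² + (-2.37)² + (8.30)² + (-0.27)² + (-6.24)² + (-2.34)² + (2.09)² + (-2.58)² + (0.88)² = 133.5144.
Posterior: Inv-Gamma(9.2 + 9/2, 9.0 + 133.5144/2) = Inv-Gamma(13.70, 75.75720).
Mode = β/(α+1) = 75.75720/14.70 = 5.1536.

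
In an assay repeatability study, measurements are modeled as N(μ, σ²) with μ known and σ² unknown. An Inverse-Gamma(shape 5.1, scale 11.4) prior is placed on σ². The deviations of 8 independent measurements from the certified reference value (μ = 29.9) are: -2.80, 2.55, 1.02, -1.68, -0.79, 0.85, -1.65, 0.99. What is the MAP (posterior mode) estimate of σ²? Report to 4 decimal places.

2.2799

With known mean μ and an Inverse-Gamma(α, β) prior on σ², the Normal likelihood is conjugate: posterior is Inv-Gamma(α + n/2, β + Σ(xᵢ−μ)²/2).
Σ(xᵢ−μ)² = (-2.80)² + (2.55)² + (1.02)² + (-1.68)² + (-0.79)² + (0.85)² + (-1.65)² + (0.99)² = 23.2545.
Posterior: Inv-Gamma(5.1 + 8/2, 11.4 + 23.2545/2) = Inv-Gamma(9.10, 23.02725).
Mode = β/(α+1) = 23.02725/10.10 = 2.2799.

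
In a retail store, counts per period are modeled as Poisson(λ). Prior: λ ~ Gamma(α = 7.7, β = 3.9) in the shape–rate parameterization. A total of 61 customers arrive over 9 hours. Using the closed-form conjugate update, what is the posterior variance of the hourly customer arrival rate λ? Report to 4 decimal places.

0.4128

With a Gamma(shape α, rate β) prior, the Poisson likelihood is conjugate: the posterior is Gamma(α + ΣXᵢ, β + n).
Posterior: Gamma(α+S, β+n) = Gamma(7.7+61, 3.9+9) = Gamma(68.7, 12.9).
Var = α/β² = 68.7/12.9² = 0.4128.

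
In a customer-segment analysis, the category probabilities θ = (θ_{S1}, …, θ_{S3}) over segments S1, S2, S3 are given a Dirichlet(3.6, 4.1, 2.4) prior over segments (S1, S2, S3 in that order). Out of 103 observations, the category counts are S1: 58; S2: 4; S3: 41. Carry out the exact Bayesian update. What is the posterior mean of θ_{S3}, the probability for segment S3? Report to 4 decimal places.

The Dirichlet prior is conjugate to the Multinomial likelihood: each posterior αⱼ = prior αⱼ + observed count nⱼ.
Posterior concentration: (61.6, 8.1, 43.4), total = 113.1.
E[θ_{S3}|data] = α_{S3}/Σα = 43.4/113.1 = 0.3837.

0.3837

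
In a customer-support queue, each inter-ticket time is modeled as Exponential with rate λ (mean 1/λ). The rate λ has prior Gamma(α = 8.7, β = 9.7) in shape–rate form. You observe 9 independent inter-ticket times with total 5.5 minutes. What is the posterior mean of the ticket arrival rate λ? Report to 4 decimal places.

With a Gamma(shape α, rate β) prior on the exponential rate λ, the posterior after n observations with total T = Σxᵢ is Gamma(α+n, β+T).
Posterior: Gamma(8.7+9, 9.7+5.5) = Gamma(17.7, 15.2).
Posterior mean of λ = α/β = 17.7/15.2 = 1.1645.

1.1645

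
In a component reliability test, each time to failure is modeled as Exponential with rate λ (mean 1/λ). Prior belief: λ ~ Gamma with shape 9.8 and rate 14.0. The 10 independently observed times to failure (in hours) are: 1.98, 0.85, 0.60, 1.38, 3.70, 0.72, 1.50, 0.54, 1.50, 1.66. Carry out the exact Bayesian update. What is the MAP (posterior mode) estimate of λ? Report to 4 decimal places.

0.6613

With a Gamma(shape α, rate β) prior on the exponential rate λ, the posterior after n observations with total T = Σxᵢ is Gamma(α+n, β+T).
Sum of observations T = 14.43 hours; n = 10.
Posterior: Gamma(9.8+10, 14.0+14.43) = Gamma(19.8, 28.43).
Mode = (α−1)/β = 0.6613.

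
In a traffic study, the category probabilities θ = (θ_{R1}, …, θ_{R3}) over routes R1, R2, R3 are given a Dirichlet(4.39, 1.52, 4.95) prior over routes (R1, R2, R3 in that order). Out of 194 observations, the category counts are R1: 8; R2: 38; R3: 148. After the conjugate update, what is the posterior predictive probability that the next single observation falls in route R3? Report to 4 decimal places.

The Dirichlet prior is conjugate to the Multinomial likelihood: each posterior αⱼ = prior αⱼ + observed count nⱼ.
Posterior concentration: (12.39, 39.52, 152.95), total = 204.86.
P(next = R3 | data) = α_{R3}/Σα = 0.7466.

0.7466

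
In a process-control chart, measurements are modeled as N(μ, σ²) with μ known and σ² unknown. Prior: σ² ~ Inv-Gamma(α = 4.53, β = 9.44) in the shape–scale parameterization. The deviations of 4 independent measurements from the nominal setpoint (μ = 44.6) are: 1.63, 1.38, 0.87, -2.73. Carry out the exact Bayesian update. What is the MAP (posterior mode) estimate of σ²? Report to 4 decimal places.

With known mean μ and an Inverse-Gamma(α, β) prior on σ², the Normal likelihood is conjugate: posterior is Inv-Gamma(α + n/2, β + Σ(xᵢ−μ)²/2).
Σ(xᵢ−μ)² = (1.63)² + (1.38)² + (0.87)² + (-2.73)² = 12.7711.
Posterior: Inv-Gamma(4.53 + 4/2, 9.44 + 12.7711/2) = Inv-Gamma(6.53, 15.82555).
Mode = β/(α+1) = 15.82555/7.53 = 2.1017.

2.1017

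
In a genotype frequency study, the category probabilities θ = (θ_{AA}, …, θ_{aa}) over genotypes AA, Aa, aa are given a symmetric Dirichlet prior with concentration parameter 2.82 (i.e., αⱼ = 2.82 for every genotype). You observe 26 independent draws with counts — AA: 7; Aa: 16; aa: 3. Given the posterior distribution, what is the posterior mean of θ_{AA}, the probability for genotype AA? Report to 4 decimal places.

0.2850

The Dirichlet prior is conjugate to the Multinomial likelihood: each posterior αⱼ = prior αⱼ + observed count nⱼ.
Posterior concentration: (9.82, 18.82, 5.82), total = 34.46.
E[θ_{AA}|data] = α_{AA}/Σα = 9.82/34.46 = 0.2850.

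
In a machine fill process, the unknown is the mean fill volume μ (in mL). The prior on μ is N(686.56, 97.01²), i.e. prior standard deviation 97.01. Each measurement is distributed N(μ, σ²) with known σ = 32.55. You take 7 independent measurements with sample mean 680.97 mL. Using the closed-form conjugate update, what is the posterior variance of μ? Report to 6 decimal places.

For Normal data with known variance σ², a Normal(μ₀, σ₀²) prior on μ is conjugate. Posterior precision = 1/σ₀² + n/σ²; posterior mean is the precision-weighted average of μ₀ and x̄.
σ₀² = 97.01² = 9410.9401, σ² = 32.55² = 1059.5025; σ² + n·σ₀² = 1059.5025 + 7·9410.9401 = 66936.0832.
Posterior precision = 1/σ₀² + n/σ² = 1/9410.9401 + 7/1059.5025 = (σ² + n·σ₀²)/(σ₀²σ²) = 66936.0832/(9410.9401·1059.5025); posterior variance σₙ² = σ₀²σ²/(σ² + n·σ₀²) = 9410.9401·1059.5025/66936.0832 = 148.961727.

148.961727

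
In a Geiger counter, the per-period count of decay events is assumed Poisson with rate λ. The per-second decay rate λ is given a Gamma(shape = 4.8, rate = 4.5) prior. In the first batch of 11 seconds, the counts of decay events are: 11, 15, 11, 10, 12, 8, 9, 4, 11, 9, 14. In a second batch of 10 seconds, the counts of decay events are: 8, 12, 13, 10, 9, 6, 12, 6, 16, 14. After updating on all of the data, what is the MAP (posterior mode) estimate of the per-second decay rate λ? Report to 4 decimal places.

With a Gamma(shape α, rate β) prior, the Poisson likelihood is conjugate: the posterior is Gamma(α + ΣXᵢ, β + n).
Batch 1: sum of counts S = 114 over n = 11 seconds.
After batch 1: Gamma(α+S, β+n) = Gamma(4.8+114, 4.5+11) = Gamma(118.8, 15.5).
Batch 2: sum of counts S = 106 over n = 10 seconds.
After batch 2: Gamma(α+S, β+n) = Gamma(118.8+106, 15.5+10) = Gamma(224.8, 25.5).
Mode of Gamma(α,β) for α≥1 is (α−1)/β = 223.8/25.5 = 8.7765.

8.7765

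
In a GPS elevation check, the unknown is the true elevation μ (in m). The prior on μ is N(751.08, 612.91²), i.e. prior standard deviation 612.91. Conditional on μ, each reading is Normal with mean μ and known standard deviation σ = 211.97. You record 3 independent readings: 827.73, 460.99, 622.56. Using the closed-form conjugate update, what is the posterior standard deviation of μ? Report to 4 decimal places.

For Normal data with known variance σ², a Normal(μ₀, σ₀²) prior on μ is conjugate. Posterior precision = 1/σ₀² + n/σ²; posterior mean is the precision-weighted average of μ₀ and x̄.
σ₀² = 612.91² = 375658.6681, σ² = 211.97² = 44931.2809; σ² + n·σ₀² = 44931.2809 + 3·375658.6681 = 1171907.2852.
Posterior precision = 1/σ₀² + n/σ² = 1/375658.6681 + 3/44931.2809 = (σ² + n·σ₀²)/(σ₀²σ²) = 1171907.2852/(375658.6681·44931.2809); posterior variance σₙ² = σ₀²σ²/(σ² + n·σ₀²) = 375658.6681·44931.2809/1171907.2852 = 14402.867319.
Posterior SD = √σₙ² = √(375658.6681·44931.2809/1171907.2852) = 120.0119.

120.0119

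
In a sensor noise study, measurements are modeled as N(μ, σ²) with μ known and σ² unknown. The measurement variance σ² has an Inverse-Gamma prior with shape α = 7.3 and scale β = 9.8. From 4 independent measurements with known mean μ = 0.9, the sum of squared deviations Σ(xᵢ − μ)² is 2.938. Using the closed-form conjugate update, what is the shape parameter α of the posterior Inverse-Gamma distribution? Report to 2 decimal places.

With known mean μ and an Inverse-Gamma(α, β) prior on σ², the Normal likelihood is conjugate: posterior is Inv-Gamma(α + n/2, β + Σ(xᵢ−μ)²/2).
Posterior: Inv-Gamma(7.3 + 4/2, 9.8 + 2.938/2) = Inv-Gamma(9.30, 11.2690).
Posterior α = 9.30.

9.30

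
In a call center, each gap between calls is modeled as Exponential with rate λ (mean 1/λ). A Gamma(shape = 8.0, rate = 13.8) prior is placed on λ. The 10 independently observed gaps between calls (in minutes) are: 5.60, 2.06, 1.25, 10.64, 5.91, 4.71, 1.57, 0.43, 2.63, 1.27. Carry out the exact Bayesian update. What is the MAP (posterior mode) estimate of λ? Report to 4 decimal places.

With a Gamma(shape α, rate β) prior on the exponential rate λ, the posterior after n observations with total T = Σxᵢ is Gamma(α+n, β+T).
Sum of observations T = 36.07 minutes; n = 10.
Posterior: Gamma(8.0+10, 13.8+36.07) = Gamma(18.0, 49.87).
Mode = (α−1)/β = 0.3409.

0.3409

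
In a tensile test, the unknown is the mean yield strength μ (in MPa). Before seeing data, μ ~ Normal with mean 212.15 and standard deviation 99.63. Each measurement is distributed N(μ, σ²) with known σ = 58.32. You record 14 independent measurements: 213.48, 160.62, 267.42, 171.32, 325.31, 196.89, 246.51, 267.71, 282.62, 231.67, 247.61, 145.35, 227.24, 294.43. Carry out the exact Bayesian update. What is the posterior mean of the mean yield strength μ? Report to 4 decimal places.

For Normal data with known variance σ², a Normal(μ₀, σ₀²) prior on μ is conjugate. Posterior precision = 1/σ₀² + n/σ²; posterior mean is the precision-weighted average of μ₀ and x̄.
Σxᵢ = 213.48 + 160.62 + 267.42 + 171.32 + 325.31 + 196.89 + 246.51 + 267.71 + 282.62 + 231.67 + 247.61 + 145.35 + 227.24 + 294.43 = 3278.18, so n·x̄ = 3278.18.
σ₀² = 99.63² = 9926.1369, σ² = 58.32² = 3401.2224; σ² + n·σ₀² = 3401.2224 + 14·9926.1369 = 142367.139.
Posterior mean = (μ₀/σ₀² + n·x̄/σ²)/(1/σ₀² + n/σ²) = (σ²·μ₀ + σ₀²·n·x̄)/(σ² + n·σ₀²) = (3401.2224·212.15 + 9926.1369·3278.18)/142367.139 = 33261232.795002/142367.139 = 233.6300.

233.6300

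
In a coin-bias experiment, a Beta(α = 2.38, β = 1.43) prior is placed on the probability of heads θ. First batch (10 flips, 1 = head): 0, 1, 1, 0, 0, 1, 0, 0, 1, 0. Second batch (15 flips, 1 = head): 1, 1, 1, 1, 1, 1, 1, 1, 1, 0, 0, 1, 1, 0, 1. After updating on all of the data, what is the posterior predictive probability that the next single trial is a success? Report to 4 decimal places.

The Beta prior is conjugate to a Binomial/Bernoulli likelihood; the update adds successes to α and failures to β.
After batch 1: Beta(2.38+4, 1.43+6) = Beta(6.38, 7.43).
After batch 2: Beta(6.38+12, 7.43+3) = Beta(18.38, 10.43).
For a single future Bernoulli trial, P(success | data) = α/(α+β) = 0.6380.

0.6380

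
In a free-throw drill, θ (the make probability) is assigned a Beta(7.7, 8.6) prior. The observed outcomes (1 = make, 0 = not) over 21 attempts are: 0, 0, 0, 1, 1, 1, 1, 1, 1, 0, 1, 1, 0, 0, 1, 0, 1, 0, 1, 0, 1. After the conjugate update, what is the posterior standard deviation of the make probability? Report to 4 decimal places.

The Beta prior is conjugate to a Binomial/Bernoulli likelihood; the update adds successes to α and failures to β.
Posterior: Beta(α+k, β+n−k) = Beta(7.7+12, 8.6+9) = Beta(19.7, 17.6).
Var = αβ/((α+β)²(α+β+1)) = 19.7·17.6/(37.3²·38.3) = 0.00650673; SD = √0.00650673 = 0.0807.

0.0807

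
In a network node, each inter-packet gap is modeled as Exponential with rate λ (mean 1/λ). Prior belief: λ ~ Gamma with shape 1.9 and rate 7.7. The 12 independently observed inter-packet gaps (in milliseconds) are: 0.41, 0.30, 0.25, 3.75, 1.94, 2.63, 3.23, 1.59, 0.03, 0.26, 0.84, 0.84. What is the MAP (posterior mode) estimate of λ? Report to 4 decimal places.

0.5427

With a Gamma(shape α, rate β) prior on the exponential rate λ, the posterior after n observations with total T = Σxᵢ is Gamma(α+n, β+T).
Sum of observations T = 16.07 milliseconds; n = 12.
Posterior: Gamma(1.9+12, 7.7+16.07) = Gamma(13.9, 23.77).
Mode = (α−1)/β = 0.5427.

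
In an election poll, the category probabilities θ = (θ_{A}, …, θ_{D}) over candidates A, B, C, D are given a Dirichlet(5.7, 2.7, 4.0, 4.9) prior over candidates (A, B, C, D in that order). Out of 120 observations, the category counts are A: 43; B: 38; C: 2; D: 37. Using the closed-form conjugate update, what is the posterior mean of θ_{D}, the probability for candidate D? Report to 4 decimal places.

The Dirichlet prior is conjugate to the Multinomial likelihood: each posterior αⱼ = prior αⱼ + observed count nⱼ.
Posterior concentration: (48.7, 40.7, 6.0, 41.9), total = 137.3.
E[θ_{D}|data] = α_{D}/Σα = 41.9/137.3 = 0.3052.

0.3052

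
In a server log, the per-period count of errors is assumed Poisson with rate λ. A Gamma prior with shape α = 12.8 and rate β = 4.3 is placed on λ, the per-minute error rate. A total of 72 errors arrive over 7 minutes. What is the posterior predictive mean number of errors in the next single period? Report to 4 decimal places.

7.5044

With a Gamma(shape α, rate β) prior, the Poisson likelihood is conjugate: the posterior is Gamma(α + ΣXᵢ, β + n).
Posterior: Gamma(α+S, β+n) = Gamma(12.8+72, 4.3+7) = Gamma(84.8, 11.3).
The predictive distribution for one future period is NegBinom with mean α/β = 7.5044.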